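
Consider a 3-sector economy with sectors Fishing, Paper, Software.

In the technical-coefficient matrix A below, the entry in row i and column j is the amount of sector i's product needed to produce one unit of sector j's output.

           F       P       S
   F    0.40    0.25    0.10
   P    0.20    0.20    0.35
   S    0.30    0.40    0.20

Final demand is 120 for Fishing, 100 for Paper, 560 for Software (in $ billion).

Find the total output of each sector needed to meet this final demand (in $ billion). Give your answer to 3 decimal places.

x_F = 881.289, x_P = 1019.083, x_S = 1540.025

I − A =
  [   0.60    -0.25    -0.10]
  [  -0.20     0.80    -0.35]
  [  -0.30    -0.40     0.80]
Cofactors of I−A, C_ij = (−1)^(i+j)·(minor ij) (rows/columns in the sector order above):
  C_11 = (0.80)(0.80) − (-0.35)(-0.40) = 0.5000
  C_12 = −[(-0.20)(0.80) − (-0.35)(-0.30)] = 0.2650
  C_13 = (-0.20)(-0.40) − (0.80)(-0.30) = 0.3200
  C_21 = −[(-0.25)(0.80) − (-0.10)(-0.40)] = 0.2400
  C_22 = (0.60)(0.80) − (-0.10)(-0.30) = 0.4500
  C_23 = −[(0.60)(-0.40) − (-0.25)(-0.30)] = 0.3150
  C_31 = (-0.25)(-0.35) − (-0.10)(0.80) = 0.1675
  C_32 = −[(0.60)(-0.35) − (-0.10)(-0.20)] = 0.2300
  C_33 = (0.60)(0.80) − (-0.25)(-0.20) = 0.4300
det(I−A) = Σ_j (I−A)_1j·C_1j = (0.60)(0.5000) + (-0.25)(0.2650) + (-0.10)(0.3200) = 0.20175
adj(I−A) = Cᵀ =
  [ 0.5000   0.2400   0.1675]
  [ 0.2650   0.4500   0.2300]
  [ 0.3200   0.3150   0.4300]
(I − A)⁻¹ = adj(I−A) / det(I−A) ≈
  [   2.4783     1.1896     0.8302]
  [   1.3135     2.2305     1.1400]
  [   1.5861     1.5613     2.1314]
x = (I − A)⁻¹ d = adj(I−A)·d / det(I−A), with det(I−A) = 0.20175:
  x_F = (0.5000·120 + 0.2400·100 + 0.1675·560) / 0.20175 = 177.80 / 0.20175 ≈ 881.289
  x_P = (0.2650·120 + 0.4500·100 + 0.2300·560) / 0.20175 = 205.60 / 0.20175 ≈ 1019.083
  x_S = (0.3200·120 + 0.3150·100 + 0.4300·560) / 0.20175 = 310.70 / 0.20175 ≈ 1540.025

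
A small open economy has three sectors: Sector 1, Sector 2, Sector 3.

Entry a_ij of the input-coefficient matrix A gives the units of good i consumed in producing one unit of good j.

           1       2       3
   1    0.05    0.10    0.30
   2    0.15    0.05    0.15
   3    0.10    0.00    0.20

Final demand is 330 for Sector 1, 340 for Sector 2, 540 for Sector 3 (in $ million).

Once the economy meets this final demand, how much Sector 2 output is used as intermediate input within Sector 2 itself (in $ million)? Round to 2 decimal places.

I − A =
  [   0.95    -0.10    -0.30]
  [  -0.15     0.95    -0.15]
  [  -0.10     0.00     0.80]
Cofactors of I−A, C_ij = (−1)^(i+j)·(minor ij) (rows/columns in the sector order above):
  C_11 = (0.95)(0.80) − (-0.15)(0.00) = 0.7600
  C_12 = −[(-0.15)(0.80) − (-0.15)(-0.10)] = 0.1350
  C_13 = (-0.15)(0.00) − (0.95)(-0.10) = 0.0950
  C_21 = −[(-0.10)(0.80) − (-0.30)(0.00)] = 0.0800
  C_22 = (0.95)(0.80) − (-0.30)(-0.10) = 0.7300
  C_23 = −[(0.95)(0.00) − (-0.10)(-0.10)] = 0.0100
  C_31 = (-0.10)(-0.15) − (-0.30)(0.95) = 0.3000
  C_32 = −[(0.95)(-0.15) − (-0.30)(-0.15)] = 0.1875
  C_33 = (0.95)(0.95) − (-0.10)(-0.15) = 0.8875
det(I−A) = Σ_j (I−A)_1j·C_1j = (0.95)(0.7600) + (-0.10)(0.1350) + (-0.30)(0.0950) = 0.6800
adj(I−A) = Cᵀ =
  [ 0.7600   0.0800   0.3000]
  [ 0.1350   0.7300   0.1875]
  [ 0.0950   0.0100   0.8875]
(I − A)⁻¹ = adj(I−A) / det(I−A) ≈
  [   1.1176     0.1176     0.4412]
  [   0.1985     1.0735     0.2757]
  [   0.1397     0.0147     1.3051]
First solve x = (I − A)⁻¹ d = adj(I−A)·d / det(I−A); in particular x_2 = (0.1350·330 + 0.7300·340 + 0.1875·540) / 0.6800 = 394.00 / 0.6800 ≈ 579.4118.
Intermediate flow from 2 to 2: z_22 = a_22 · x_2 = 0.05 × 394.00 / 0.6800 = 19.70 / 0.6800 ≈ 28.97.

z_22 = 28.97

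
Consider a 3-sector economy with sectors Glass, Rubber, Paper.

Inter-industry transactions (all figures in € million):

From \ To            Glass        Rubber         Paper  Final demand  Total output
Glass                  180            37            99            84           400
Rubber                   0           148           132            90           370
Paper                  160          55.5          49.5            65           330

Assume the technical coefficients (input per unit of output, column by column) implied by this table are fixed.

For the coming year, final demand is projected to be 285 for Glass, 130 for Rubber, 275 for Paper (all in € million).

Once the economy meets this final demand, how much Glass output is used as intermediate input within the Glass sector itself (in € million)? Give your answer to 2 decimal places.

Technical coefficients a_ij = z_ij / X_j:
  a_11 = 180/400 = 0.45, a_21 = 0/400 = 0.00, a_31 = 160/400 = 0.40
  a_12 = 37/370 = 0.10, a_22 = 148/370 = 0.40, a_32 = 55.5/370 = 0.15
  a_13 = 99/330 = 0.30, a_23 = 132/330 = 0.40, a_33 = 49.5/330 = 0.15
I − A =
  [   0.55    -0.10    -0.30]
  [   0.00     0.60    -0.40]
  [  -0.40    -0.15     0.85]
Cofactors of I−A, C_ij = (−1)^(i+j)·(minor ij) (rows/columns in the sector order above):
  C_11 = (0.60)(0.85) − (-0.40)(-0.15) = 0.4500
  C_12 = −[(0.00)(0.85) − (-0.40)(-0.40)] = 0.1600
  C_13 = (0.00)(-0.15) − (0.60)(-0.40) = 0.2400
  C_21 = −[(-0.10)(0.85) − (-0.30)(-0.15)] = 0.1300
  C_22 = (0.55)(0.85) − (-0.30)(-0.40) = 0.3475
  C_23 = −[(0.55)(-0.15) − (-0.10)(-0.40)] = 0.1225
  C_31 = (-0.10)(-0.40) − (-0.30)(0.60) = 0.2200
  C_32 = −[(0.55)(-0.40) − (-0.30)(0.00)] = 0.2200
  C_33 = (0.55)(0.60) − (-0.10)(0.00) = 0.3300
det(I−A) = Σ_j (I−A)_1j·C_1j = (0.55)(0.4500) + (-0.10)(0.1600) + (-0.30)(0.2400) = 0.1595
adj(I−A) = Cᵀ =
  [ 0.4500   0.1300   0.2200]
  [ 0.1600   0.3475   0.2200]
  [ 0.2400   0.1225   0.3300]
(I − A)⁻¹ = adj(I−A) / det(I−A) ≈
  [   2.8213     0.8150     1.3793]
  [   1.0031     2.1787     1.3793]
  [   1.5047     0.7680     2.0690]
First solve x = (I − A)⁻¹ d = adj(I−A)·d / det(I−A); in particular x_1 = (0.4500·285 + 0.1300·130 + 0.2200·275) / 0.1595 = 205.65 / 0.1595 ≈ 1289.3417.
Intermediate flow from 1 to 1: z_11 = a_11 · x_1 = 0.45 × 205.65 / 0.1595 = 92.5425 / 0.1595 ≈ 580.20.

z_11 = 580.20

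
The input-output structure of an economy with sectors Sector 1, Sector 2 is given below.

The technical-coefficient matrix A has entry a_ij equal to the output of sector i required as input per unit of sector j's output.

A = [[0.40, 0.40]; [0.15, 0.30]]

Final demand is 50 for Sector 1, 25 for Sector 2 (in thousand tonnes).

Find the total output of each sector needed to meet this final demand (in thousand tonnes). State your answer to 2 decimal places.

x_1 = 125.00, x_2 = 62.50

I − A =
  [   0.60    -0.40]
  [  -0.15     0.70]
det(I−A) = (0.60)(0.70) − (-0.40)(-0.15) = 0.3600
adj(I−A) = [[0.70, 0.40], [0.15, 0.60]]
(I − A)⁻¹ = adj(I−A) / det(I−A) ≈
  [   1.9444     1.1111]
  [   0.4167     1.6667]
x = (I − A)⁻¹ d = adj(I−A)·d / det(I−A), with det(I−A) = 0.3600:
  x_1 = (0.70·50 + 0.40·25) / 0.3600 = 45.00 / 0.3600 = 125.00
  x_2 = (0.15·50 + 0.60·25) / 0.3600 = 22.50 / 0.3600 = 62.50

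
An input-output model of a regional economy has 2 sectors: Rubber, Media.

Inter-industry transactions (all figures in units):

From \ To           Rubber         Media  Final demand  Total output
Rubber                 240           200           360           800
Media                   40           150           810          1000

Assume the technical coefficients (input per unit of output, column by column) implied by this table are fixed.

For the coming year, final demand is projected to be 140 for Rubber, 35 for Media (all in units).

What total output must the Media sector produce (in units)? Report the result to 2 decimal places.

x_2 = 53.85

Technical coefficients a_ij = z_ij / X_j:
  a_11 = 240/800 = 0.30, a_21 = 40/800 = 0.05
  a_12 = 200/1000 = 0.20, a_22 = 150/1000 = 0.15
I − A =
  [   0.70    -0.20]
  [  -0.05     0.85]
det(I−A) = (0.70)(0.85) − (-0.20)(-0.05) = 0.5850
adj(I−A) = [[0.85, 0.20], [0.05, 0.70]]
(I − A)⁻¹ = adj(I−A) / det(I−A) ≈
  [   1.4530     0.3419]
  [   0.0855     1.1966]
x = (I − A)⁻¹ d = adj(I−A)·d / det(I−A), with det(I−A) = 0.5850:
  x_1 = (0.85·140 + 0.20·35) / 0.5850 = 126.00 / 0.5850 ≈ 215.38
  x_2 = (0.05·140 + 0.70·35) / 0.5850 = 31.50 / 0.5850 ≈ 53.85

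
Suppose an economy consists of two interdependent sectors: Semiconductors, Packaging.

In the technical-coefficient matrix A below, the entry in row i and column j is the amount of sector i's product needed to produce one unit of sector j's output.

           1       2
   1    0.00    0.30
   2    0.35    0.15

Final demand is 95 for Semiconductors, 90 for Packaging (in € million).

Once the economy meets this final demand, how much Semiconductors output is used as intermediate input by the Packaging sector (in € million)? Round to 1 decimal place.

I − A =
  [   1.00    -0.30]
  [  -0.35     0.85]
det(I−A) = (1.00)(0.85) − (-0.30)(-0.35) = 0.7450
adj(I−A) = [[0.85, 0.30], [0.35, 1.00]]
(I − A)⁻¹ = adj(I−A) / det(I−A) ≈
  [   1.1409     0.4027]
  [   0.4698     1.3423]
First solve x = (I − A)⁻¹ d = adj(I−A)·d / det(I−A); in particular x_2 = (0.35·95 + 1.00·90) / 0.7450 = 123.25 / 0.7450 ≈ 165.436.
Intermediate flow from 1 to 2: z_12 = a_12 · x_2 = 0.30 × 123.25 / 0.7450 = 36.975 / 0.7450 ≈ 49.6.

z_12 = 49.6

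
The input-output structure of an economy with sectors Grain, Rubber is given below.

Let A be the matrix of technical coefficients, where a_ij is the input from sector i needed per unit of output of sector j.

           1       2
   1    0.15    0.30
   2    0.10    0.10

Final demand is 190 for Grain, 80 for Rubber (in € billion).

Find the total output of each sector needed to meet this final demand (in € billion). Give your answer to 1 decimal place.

x_1 = 265.3, x_2 = 118.4

I − A =
  [   0.85    -0.30]
  [  -0.10     0.90]
det(I−A) = (0.85)(0.90) − (-0.30)(-0.10) = 0.7350
adj(I−A) = [[0.90, 0.30], [0.10, 0.85]]
(I − A)⁻¹ = adj(I−A) / det(I−A) ≈
  [   1.2245     0.4082]
  [   0.1361     1.1565]
x = (I − A)⁻¹ d = adj(I−A)·d / det(I−A), with det(I−A) = 0.7350:
  x_1 = (0.90·190 + 0.30·80) / 0.7350 = 195.00 / 0.7350 ≈ 265.3
  x_2 = (0.10·190 + 0.85·80) / 0.7350 = 87.00 / 0.7350 ≈ 118.4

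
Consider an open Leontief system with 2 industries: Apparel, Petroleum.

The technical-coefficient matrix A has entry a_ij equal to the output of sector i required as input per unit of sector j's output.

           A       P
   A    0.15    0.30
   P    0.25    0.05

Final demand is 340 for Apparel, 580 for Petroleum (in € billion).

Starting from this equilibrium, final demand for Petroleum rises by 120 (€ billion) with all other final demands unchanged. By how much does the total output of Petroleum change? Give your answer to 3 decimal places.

Δx_P = 139.249

I − A =
  [   0.85    -0.30]
  [  -0.25     0.95]
det(I−A) = (0.85)(0.95) − (-0.30)(-0.25) = 0.7325
adj(I−A) = [[0.95, 0.30], [0.25, 0.85]]
(I − A)⁻¹ = adj(I−A) / det(I−A) ≈
  [   1.2969     0.4096]
  [   0.3413     1.1604]
Δx = (I − A)⁻¹ Δd with Δd having +120 in the Petroleum component and 0 elsewhere.
So Δx_P = L_PP · (+120), where L_PP = adj(I−A)_PP / det(I−A) = 0.85 / 0.7325.
Δx_P = 0.85 × (+120) / 0.7325 = 102.00 / 0.7325 ≈ 139.249.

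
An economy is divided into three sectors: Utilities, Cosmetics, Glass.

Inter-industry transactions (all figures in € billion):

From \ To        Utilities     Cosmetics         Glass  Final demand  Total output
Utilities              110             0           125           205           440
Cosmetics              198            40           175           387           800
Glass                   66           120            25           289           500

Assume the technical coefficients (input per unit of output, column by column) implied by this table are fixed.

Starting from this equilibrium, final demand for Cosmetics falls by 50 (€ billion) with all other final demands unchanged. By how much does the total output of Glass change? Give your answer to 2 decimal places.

Δx_G = -9.62

Technical coefficients a_ij = z_ij / X_j:
  a_UU = 110/440 = 0.25, a_CU = 198/440 = 0.45, a_GU = 66/440 = 0.15
  a_UC = 0/800 = 0.00, a_CC = 40/800 = 0.05, a_GC = 120/800 = 0.15
  a_UG = 125/500 = 0.25, a_CG = 175/500 = 0.35, a_GG = 25/500 = 0.05
I − A =
  [   0.75     0.00    -0.25]
  [  -0.45     0.95    -0.35]
  [  -0.15    -0.15     0.95]
Cofactors of I−A, C_ij = (−1)^(i+j)·(minor ij) (rows/columns in the sector order above):
  C_11 = (0.95)(0.95) − (-0.35)(-0.15) = 0.8500
  C_12 = −[(-0.45)(0.95) − (-0.35)(-0.15)] = 0.4800
  C_13 = (-0.45)(-0.15) − (0.95)(-0.15) = 0.2100
  C_21 = −[(0.00)(0.95) − (-0.25)(-0.15)] = 0.0375
  C_22 = (0.75)(0.95) − (-0.25)(-0.15) = 0.6750
  C_23 = −[(0.75)(-0.15) − (0.00)(-0.15)] = 0.1125
  C_31 = (0.00)(-0.35) − (-0.25)(0.95) = 0.2375
  C_32 = −[(0.75)(-0.35) − (-0.25)(-0.45)] = 0.3750
  C_33 = (0.75)(0.95) − (0.00)(-0.45) = 0.7125
det(I−A) = Σ_j (I−A)_1j·C_1j = (0.75)(0.8500) + (0.00)(0.4800) + (-0.25)(0.2100) = 0.5850
adj(I−A) = Cᵀ =
  [ 0.8500   0.0375   0.2375]
  [ 0.4800   0.6750   0.3750]
  [ 0.2100   0.1125   0.7125]
(I − A)⁻¹ = adj(I−A) / det(I−A) ≈
  [   1.4530     0.0641     0.4060]
  [   0.8205     1.1538     0.6410]
  [   0.3590     0.1923     1.2179]
Δx = (I − A)⁻¹ Δd with Δd having -50 in the Cosmetics component and 0 elsewhere.
So Δx_G = L_GC · (-50), where L_GC = adj(I−A)_GC / det(I−A) = 0.1125 / 0.5850.
Δx_G = 0.1125 × (-50) / 0.5850 = -5.625 / 0.5850 ≈ -9.62.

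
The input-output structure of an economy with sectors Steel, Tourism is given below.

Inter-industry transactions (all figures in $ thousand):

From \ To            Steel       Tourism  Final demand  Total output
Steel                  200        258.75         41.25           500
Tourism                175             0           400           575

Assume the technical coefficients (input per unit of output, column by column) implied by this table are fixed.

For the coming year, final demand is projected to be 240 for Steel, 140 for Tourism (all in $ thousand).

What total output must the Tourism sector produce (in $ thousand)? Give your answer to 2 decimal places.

x_2 = 379.66

Technical coefficients a_ij = z_ij / X_j:
  a_11 = 200/500 = 0.40, a_21 = 175/500 = 0.35
  a_12 = 258.75/575 = 0.45, a_22 = 0/575 = 0.00
I − A =
  [   0.60    -0.45]
  [  -0.35     1.00]
det(I−A) = (0.60)(1.00) − (-0.45)(-0.35) = 0.4425
adj(I−A) = [[1.00, 0.45], [0.35, 0.60]]
(I − A)⁻¹ = adj(I−A) / det(I−A) ≈
  [   2.2599     1.0169]
  [   0.7910     1.3559]
x = (I − A)⁻¹ d = adj(I−A)·d / det(I−A), with det(I−A) = 0.4425:
  x_1 = (1.00·240 + 0.45·140) / 0.4425 = 303.00 / 0.4425 ≈ 684.75
  x_2 = (0.35·240 + 0.60·140) / 0.4425 = 168.00 / 0.4425 ≈ 379.66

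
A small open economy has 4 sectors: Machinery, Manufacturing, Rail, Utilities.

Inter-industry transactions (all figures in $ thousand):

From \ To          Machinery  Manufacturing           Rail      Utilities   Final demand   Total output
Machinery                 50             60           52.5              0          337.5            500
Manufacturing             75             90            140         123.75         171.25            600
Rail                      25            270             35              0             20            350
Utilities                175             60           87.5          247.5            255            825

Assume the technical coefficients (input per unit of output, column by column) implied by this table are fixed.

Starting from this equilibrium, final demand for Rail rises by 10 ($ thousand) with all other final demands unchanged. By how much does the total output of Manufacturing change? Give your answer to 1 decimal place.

Technical coefficients a_ij = z_ij / X_j:
  a_11 = 50/500 = 0.10, a_21 = 75/500 = 0.15, a_31 = 25/500 = 0.05, a_41 = 175/500 = 0.35
  a_12 = 60/600 = 0.10, a_22 = 90/600 = 0.15, a_32 = 270/600 = 0.45, a_42 = 60/600 = 0.10
  a_13 = 52.5/350 = 0.15, a_23 = 140/350 = 0.40, a_33 = 35/350 = 0.10, a_43 = 87.5/350 = 0.25
  a_14 = 0/825 = 0.00, a_24 = 123.75/825 = 0.15, a_34 = 0/825 = 0.00, a_44 = 247.5/825 = 0.30
I − A =
  [   0.90    -0.10    -0.15     0.00]
  [  -0.15     0.85    -0.40    -0.15]
  [  -0.05    -0.45     0.90     0.00]
  [  -0.35    -0.10    -0.25     0.70]
Compute the cofactors C_ij = (−1)^(i+j)·(3×3 minor ij) of I−A; the adjugate is their transpose:
adj(I−A) = Cᵀ =
  [ 0.379125   0.110250   0.118750   0.023625]
  [ 0.157625   0.561750   0.309375   0.120375]
  [ 0.099875   0.287000   0.506250   0.061500]
  [ 0.247750   0.237875   0.284375   0.494500]
det(I−A) = Σ_j (I−A)_1j·C_1j = (0.90)(0.379125) + (-0.10)(0.157625) + (-0.15)(0.099875) + (0.00)(0.247750) = 0.31046875
(I − A)⁻¹ = adj(I−A) / det(I−A) ≈
  [   1.2211     0.3551     0.3825     0.0761]
  [   0.5077     1.8094     0.9965     0.3877]
  [   0.3217     0.9244     1.6306     0.1981]
  [   0.7980     0.7662     0.9160     1.5928]
Δx = (I − A)⁻¹ Δd with Δd having +10 in the Rail component and 0 elsewhere.
So Δx_2 = L_23 · (+10), where L_23 = adj(I−A)_23 / det(I−A) = 0.309375 / 0.31046875.
Δx_2 = 0.309375 × (+10) / 0.31046875 = 3.09375 / 0.31046875 ≈ 10.0.

Δx_2 = 10.0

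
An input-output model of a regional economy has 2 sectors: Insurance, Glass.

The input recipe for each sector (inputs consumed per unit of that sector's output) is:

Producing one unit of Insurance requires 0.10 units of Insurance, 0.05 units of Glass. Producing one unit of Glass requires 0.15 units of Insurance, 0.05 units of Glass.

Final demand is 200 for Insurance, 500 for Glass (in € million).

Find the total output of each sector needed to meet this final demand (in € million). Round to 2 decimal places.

x_I = 312.68, x_G = 542.77

I − A =
  [   0.90    -0.15]
  [  -0.05     0.95]
det(I−A) = (0.90)(0.95) − (-0.15)(-0.05) = 0.8475
adj(I−A) = [[0.95, 0.15], [0.05, 0.90]]
(I − A)⁻¹ = adj(I−A) / det(I−A) ≈
  [   1.1209     0.1770]
  [   0.0590     1.0619]
x = (I − A)⁻¹ d = adj(I−A)·d / det(I−A), with det(I−A) = 0.8475:
  x_I = (0.95·200 + 0.15·500) / 0.8475 = 265.00 / 0.8475 ≈ 312.68
  x_G = (0.05·200 + 0.90·500) / 0.8475 = 460.00 / 0.8475 ≈ 542.77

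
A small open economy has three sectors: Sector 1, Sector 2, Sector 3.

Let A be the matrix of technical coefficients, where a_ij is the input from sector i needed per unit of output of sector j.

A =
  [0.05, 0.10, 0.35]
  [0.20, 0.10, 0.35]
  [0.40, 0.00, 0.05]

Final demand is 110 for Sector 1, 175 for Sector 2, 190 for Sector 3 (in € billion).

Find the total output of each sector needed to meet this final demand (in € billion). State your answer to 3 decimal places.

I − A =
  [   0.95    -0.10    -0.35]
  [  -0.20     0.90    -0.35]
  [  -0.40     0.00     0.95]
Cofactors of I−A, C_ij = (−1)^(i+j)·(minor ij) (rows/columns in the sector order above):
  C_11 = (0.90)(0.95) − (-0.35)(0.00) = 0.8550
  C_12 = −[(-0.20)(0.95) − (-0.35)(-0.40)] = 0.3300
  C_13 = (-0.20)(0.00) − (0.90)(-0.40) = 0.3600
  C_21 = −[(-0.10)(0.95) − (-0.35)(0.00)] = 0.0950
  C_22 = (0.95)(0.95) − (-0.35)(-0.40) = 0.7625
  C_23 = −[(0.95)(0.00) − (-0.10)(-0.40)] = 0.0400
  C_31 = (-0.10)(-0.35) − (-0.35)(0.90) = 0.3500
  C_32 = −[(0.95)(-0.35) − (-0.35)(-0.20)] = 0.4025
  C_33 = (0.95)(0.90) − (-0.10)(-0.20) = 0.8350
det(I−A) = Σ_j (I−A)_1j·C_1j = (0.95)(0.8550) + (-0.10)(0.3300) + (-0.35)(0.3600) = 0.65325
adj(I−A) = Cᵀ =
  [ 0.8550   0.0950   0.3500]
  [ 0.3300   0.7625   0.4025]
  [ 0.3600   0.0400   0.8350]
(I − A)⁻¹ = adj(I−A) / det(I−A) ≈
  [   1.3088     0.1454     0.5358]
  [   0.5052     1.1672     0.6162]
  [   0.5511     0.0612     1.2782]
x = (I − A)⁻¹ d = adj(I−A)·d / det(I−A), with det(I−A) = 0.65325:
  x_1 = (0.8550·110 + 0.0950·175 + 0.3500·190) / 0.65325 = 177.175 / 0.65325 ≈ 271.221
  x_2 = (0.3300·110 + 0.7625·175 + 0.4025·190) / 0.65325 = 246.2125 / 0.65325 ≈ 376.904
  x_3 = (0.3600·110 + 0.0400·175 + 0.8350·190) / 0.65325 = 205.25 / 0.65325 ≈ 314.198

x_1 = 271.221, x_2 = 376.904, x_3 = 314.198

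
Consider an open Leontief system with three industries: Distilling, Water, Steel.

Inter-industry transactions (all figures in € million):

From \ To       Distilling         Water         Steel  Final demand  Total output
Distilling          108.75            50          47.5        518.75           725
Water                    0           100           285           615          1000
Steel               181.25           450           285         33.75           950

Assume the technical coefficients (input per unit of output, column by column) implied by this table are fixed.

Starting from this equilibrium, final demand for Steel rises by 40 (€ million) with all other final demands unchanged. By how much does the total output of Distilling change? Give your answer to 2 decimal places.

Δx_D = 5.91

Technical coefficients a_ij = z_ij / X_j:
  a_DD = 108.75/725 = 0.15, a_WD = 0/725 = 0.00, a_SD = 181.25/725 = 0.25
  a_DW = 50/1000 = 0.05, a_WW = 100/1000 = 0.10, a_SW = 450/1000 = 0.45
  a_DS = 47.5/950 = 0.05, a_WS = 285/950 = 0.30, a_SS = 285/950 = 0.30
I − A =
  [   0.85    -0.05    -0.05]
  [   0.00     0.90    -0.30]
  [  -0.25    -0.45     0.70]
Cofactors of I−A, C_ij = (−1)^(i+j)·(minor ij) (rows/columns in the sector order above):
  C_11 = (0.90)(0.70) − (-0.30)(-0.45) = 0.4950
  C_12 = −[(0.00)(0.70) − (-0.30)(-0.25)] = 0.0750
  C_13 = (0.00)(-0.45) − (0.90)(-0.25) = 0.2250
  C_21 = −[(-0.05)(0.70) − (-0.05)(-0.45)] = 0.0575
  C_22 = (0.85)(0.70) − (-0.05)(-0.25) = 0.5825
  C_23 = −[(0.85)(-0.45) − (-0.05)(-0.25)] = 0.3950
  C_31 = (-0.05)(-0.30) − (-0.05)(0.90) = 0.0600
  C_32 = −[(0.85)(-0.30) − (-0.05)(0.00)] = 0.2550
  C_33 = (0.85)(0.90) − (-0.05)(0.00) = 0.7650
det(I−A) = Σ_j (I−A)_1j·C_1j = (0.85)(0.4950) + (-0.05)(0.0750) + (-0.05)(0.2250) = 0.40575
adj(I−A) = Cᵀ =
  [ 0.4950   0.0575   0.0600]
  [ 0.0750   0.5825   0.2550]
  [ 0.2250   0.3950   0.7650]
(I − A)⁻¹ = adj(I−A) / det(I−A) ≈
  [   1.2200     0.1417     0.1479]
  [   0.1848     1.4356     0.6285]
  [   0.5545     0.9735     1.8854]
Δx = (I − A)⁻¹ Δd with Δd having +40 in the Steel component and 0 elsewhere.
So Δx_D = L_DS · (+40), where L_DS = adj(I−A)_DS / det(I−A) = 0.0600 / 0.40575.
Δx_D = 0.0600 × (+40) / 0.40575 = 2.40 / 0.40575 ≈ 5.91.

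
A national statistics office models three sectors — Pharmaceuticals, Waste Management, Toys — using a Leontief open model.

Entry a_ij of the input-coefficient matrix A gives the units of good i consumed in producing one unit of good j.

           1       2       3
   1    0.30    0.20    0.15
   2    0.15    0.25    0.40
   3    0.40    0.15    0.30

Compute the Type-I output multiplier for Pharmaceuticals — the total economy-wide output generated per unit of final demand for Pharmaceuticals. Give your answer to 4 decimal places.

I − A =
  [   0.70    -0.20    -0.15]
  [  -0.15     0.75    -0.40]
  [  -0.40    -0.15     0.70]
Cofactors of I−A, C_ij = (−1)^(i+j)·(minor ij) (rows/columns in the sector order above):
  C_11 = (0.75)(0.70) − (-0.40)(-0.15) = 0.4650
  C_12 = −[(-0.15)(0.70) − (-0.40)(-0.40)] = 0.2650
  C_13 = (-0.15)(-0.15) − (0.75)(-0.40) = 0.3225
  C_21 = −[(-0.20)(0.70) − (-0.15)(-0.15)] = 0.1625
  C_22 = (0.70)(0.70) − (-0.15)(-0.40) = 0.4300
  C_23 = −[(0.70)(-0.15) − (-0.20)(-0.40)] = 0.1850
  C_31 = (-0.20)(-0.40) − (-0.15)(0.75) = 0.1925
  C_32 = −[(0.70)(-0.40) − (-0.15)(-0.15)] = 0.3025
  C_33 = (0.70)(0.75) − (-0.20)(-0.15) = 0.4950
det(I−A) = Σ_j (I−A)_1j·C_1j = (0.70)(0.4650) + (-0.20)(0.2650) + (-0.15)(0.3225) = 0.224125
adj(I−A) = Cᵀ =
  [ 0.4650   0.1625   0.1925]
  [ 0.2650   0.4300   0.3025]
  [ 0.3225   0.1850   0.4950]
(I − A)⁻¹ = adj(I−A) / det(I−A) ≈
  [   2.07474     0.72504     0.85890]
  [   1.18238     1.91857     1.34969]
  [   1.43893     0.82543     2.20859]
The output multiplier for sector j is the column-j sum of the Leontief inverse (I − A)⁻¹ = adj(I−A) / det(I−A).
Column 1 of adj(I−A): (0.4650, 0.2650, 0.3225); det(I−A) = 0.224125.
m_1 = (0.4650 + 0.2650 + 0.3225) / 0.224125 = 1.0525 / 0.224125 ≈ 4.6960.

m_1 = 4.6960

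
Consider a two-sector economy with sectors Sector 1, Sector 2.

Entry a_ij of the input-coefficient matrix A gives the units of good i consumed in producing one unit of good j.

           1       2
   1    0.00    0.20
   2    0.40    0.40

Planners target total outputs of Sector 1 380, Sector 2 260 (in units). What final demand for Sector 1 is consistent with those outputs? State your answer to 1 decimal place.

d_1 = 328.0

I − A =
  [   1.00    -0.20]
  [  -0.40     0.60]
d = (I − A) x:
  d_1 = (+1.00)·380 + (-0.20)·260 = 328.0
  d_2 = (-0.40)·380 + (+0.60)·260 = 4.0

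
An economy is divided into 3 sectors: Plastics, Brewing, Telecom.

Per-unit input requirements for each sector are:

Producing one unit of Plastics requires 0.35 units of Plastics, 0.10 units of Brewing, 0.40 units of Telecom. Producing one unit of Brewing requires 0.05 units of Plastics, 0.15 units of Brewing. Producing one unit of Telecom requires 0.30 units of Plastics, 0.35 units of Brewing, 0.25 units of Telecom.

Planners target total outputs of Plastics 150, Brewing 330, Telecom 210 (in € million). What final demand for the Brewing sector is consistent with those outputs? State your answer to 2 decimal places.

d_B = 192.00

I − A =
  [   0.65    -0.05    -0.30]
  [  -0.10     0.85    -0.35]
  [  -0.40     0.00     0.75]
d = (I − A) x:
  d_P = (+0.65)·150 + (-0.05)·330 + (-0.30)·210 = 18.00
  d_B = (-0.10)·150 + (+0.85)·330 + (-0.35)·210 = 192.00
  d_T = (-0.40)·150 + (+0.00)·330 + (+0.75)·210 = 97.50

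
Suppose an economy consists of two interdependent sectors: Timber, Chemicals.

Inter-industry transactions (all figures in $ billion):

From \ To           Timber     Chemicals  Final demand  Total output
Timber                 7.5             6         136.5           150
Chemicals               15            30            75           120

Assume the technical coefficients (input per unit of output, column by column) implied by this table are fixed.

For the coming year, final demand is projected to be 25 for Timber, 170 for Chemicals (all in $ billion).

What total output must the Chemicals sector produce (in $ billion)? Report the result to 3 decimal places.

Technical coefficients a_ij = z_ij / X_j:
  a_TT = 7.5/150 = 0.05, a_CT = 15/150 = 0.10
  a_TC = 6/120 = 0.05, a_CC = 30/120 = 0.25
I − A =
  [   0.95    -0.05]
  [  -0.10     0.75]
det(I−A) = (0.95)(0.75) − (-0.05)(-0.10) = 0.7075
adj(I−A) = [[0.75, 0.05], [0.10, 0.95]]
(I − A)⁻¹ = adj(I−A) / det(I−A) ≈
  [   1.0601     0.0707]
  [   0.1413     1.3428]
x = (I − A)⁻¹ d = adj(I−A)·d / det(I−A), with det(I−A) = 0.7075:
  x_T = (0.75·25 + 0.05·170) / 0.7075 = 27.25 / 0.7075 ≈ 38.516
  x_C = (0.10·25 + 0.95·170) / 0.7075 = 164.00 / 0.7075 ≈ 231.802

x_C = 231.802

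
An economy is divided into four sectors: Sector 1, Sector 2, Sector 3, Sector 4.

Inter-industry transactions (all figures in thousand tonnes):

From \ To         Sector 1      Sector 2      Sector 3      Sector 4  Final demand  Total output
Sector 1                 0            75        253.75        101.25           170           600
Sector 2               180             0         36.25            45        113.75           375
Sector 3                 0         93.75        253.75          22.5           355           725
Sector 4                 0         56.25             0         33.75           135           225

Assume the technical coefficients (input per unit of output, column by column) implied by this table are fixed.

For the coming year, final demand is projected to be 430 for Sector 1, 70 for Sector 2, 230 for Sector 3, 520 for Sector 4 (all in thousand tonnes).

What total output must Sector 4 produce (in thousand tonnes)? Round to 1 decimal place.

Technical coefficients a_ij = z_ij / X_j:
  a_11 = 0/600 = 0.00, a_21 = 180/600 = 0.30, a_31 = 0/600 = 0.00, a_41 = 0/600 = 0.00
  a_12 = 75/375 = 0.20, a_22 = 0/375 = 0.00, a_32 = 93.75/375 = 0.25, a_42 = 56.25/375 = 0.15
  a_13 = 253.75/725 = 0.35, a_23 = 36.25/725 = 0.05, a_33 = 253.75/725 = 0.35, a_43 = 0/725 = 0.00
  a_14 = 101.25/225 = 0.45, a_24 = 45/225 = 0.20, a_34 = 22.5/225 = 0.10, a_44 = 33.75/225 = 0.15
I − A =
  [   1.00    -0.20    -0.35    -0.45]
  [  -0.30     1.00    -0.05    -0.20]
  [   0.00    -0.25     0.65    -0.10]
  [   0.00    -0.15     0.00     0.85]
Compute the cofactors C_ij = (−1)^(i+j)·(3×3 minor ij) of I−A; the adjugate is their transpose:
adj(I−A) = Cᵀ =
  [ 0.521625   0.234000   0.298875   0.366375]
  [ 0.165750   0.552500   0.131750   0.233250]
  [ 0.068250   0.227500   0.748750   0.177750]
  [ 0.029250   0.097500   0.023250   0.572250]
det(I−A) = Σ_j (I−A)_1j·C_1j = (1.00)(0.521625) + (-0.20)(0.165750) + (-0.35)(0.068250) + (-0.45)(0.029250) = 0.451425
(I − A)⁻¹ = adj(I−A) / det(I−A) ≈
  [   1.1555     0.5184     0.6621     0.8116]
  [   0.3672     1.2239     0.2919     0.5167]
  [   0.1512     0.5040     1.6586     0.3938]
  [   0.0648     0.2160     0.0515     1.2677]
x = (I − A)⁻¹ d = adj(I−A)·d / det(I−A), with det(I−A) = 0.451425:
  x_1 = (0.521625·430 + 0.234000·70 + 0.298875·230 + 0.366375·520) / 0.451425 = 499.935 / 0.451425 ≈ 1107.5
  x_2 = (0.165750·430 + 0.552500·70 + 0.131750·230 + 0.233250·520) / 0.451425 = 261.54 / 0.451425 ≈ 579.4
  x_3 = (0.068250·430 + 0.227500·70 + 0.748750·230 + 0.177750·520) / 0.451425 = 309.915 / 0.451425 ≈ 686.5
  x_4 = (0.029250·430 + 0.097500·70 + 0.023250·230 + 0.572250·520) / 0.451425 = 322.32 / 0.451425 ≈ 714.0

x_4 = 714.0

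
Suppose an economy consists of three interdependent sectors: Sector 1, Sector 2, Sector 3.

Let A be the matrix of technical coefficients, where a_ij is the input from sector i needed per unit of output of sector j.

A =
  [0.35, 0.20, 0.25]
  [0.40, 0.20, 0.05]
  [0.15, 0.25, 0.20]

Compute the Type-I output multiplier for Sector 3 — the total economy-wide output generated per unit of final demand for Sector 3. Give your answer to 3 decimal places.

I − A =
  [   0.65    -0.20    -0.25]
  [  -0.40     0.80    -0.05]
  [  -0.15    -0.25     0.80]
Cofactors of I−A, C_ij = (−1)^(i+j)·(minor ij) (rows/columns in the sector order above):
  C_11 = (0.80)(0.80) − (-0.05)(-0.25) = 0.6275
  C_12 = −[(-0.40)(0.80) − (-0.05)(-0.15)] = 0.3275
  C_13 = (-0.40)(-0.25) − (0.80)(-0.15) = 0.2200
  C_21 = −[(-0.20)(0.80) − (-0.25)(-0.25)] = 0.2225
  C_22 = (0.65)(0.80) − (-0.25)(-0.15) = 0.4825
  C_23 = −[(0.65)(-0.25) − (-0.20)(-0.15)] = 0.1925
  C_31 = (-0.20)(-0.05) − (-0.25)(0.80) = 0.2100
  C_32 = −[(0.65)(-0.05) − (-0.25)(-0.40)] = 0.1325
  C_33 = (0.65)(0.80) − (-0.20)(-0.40) = 0.4400
det(I−A) = Σ_j (I−A)_1j·C_1j = (0.65)(0.6275) + (-0.20)(0.3275) + (-0.25)(0.2200) = 0.287375
adj(I−A) = Cᵀ =
  [ 0.6275   0.2225   0.2100]
  [ 0.3275   0.4825   0.1325]
  [ 0.2200   0.1925   0.4400]
(I − A)⁻¹ = adj(I−A) / det(I−A) ≈
  [   2.1836     0.7742     0.7308]
  [   1.1396     1.6790     0.4611]
  [   0.7656     0.6699     1.5311]
The output multiplier for sector j is the column-j sum of the Leontief inverse (I − A)⁻¹ = adj(I−A) / det(I−A).
Column 3 of adj(I−A): (0.2100, 0.1325, 0.4400); det(I−A) = 0.287375.
m_3 = (0.2100 + 0.1325 + 0.4400) / 0.287375 = 0.7825 / 0.287375 ≈ 2.723.

m_3 = 2.723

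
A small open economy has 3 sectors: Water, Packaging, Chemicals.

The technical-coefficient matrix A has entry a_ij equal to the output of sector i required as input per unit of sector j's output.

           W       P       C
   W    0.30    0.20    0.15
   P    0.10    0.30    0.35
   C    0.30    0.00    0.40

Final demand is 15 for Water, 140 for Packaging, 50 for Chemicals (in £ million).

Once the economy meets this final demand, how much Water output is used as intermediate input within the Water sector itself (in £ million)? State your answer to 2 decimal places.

I − A =
  [   0.70    -0.20    -0.15]
  [  -0.10     0.70    -0.35]
  [  -0.30     0.00     0.60]
Cofactors of I−A, C_ij = (−1)^(i+j)·(minor ij) (rows/columns in the sector order above):
  C_11 = (0.70)(0.60) − (-0.35)(0.00) = 0.4200
  C_12 = −[(-0.10)(0.60) − (-0.35)(-0.30)] = 0.1650
  C_13 = (-0.10)(0.00) − (0.70)(-0.30) = 0.2100
  C_21 = −[(-0.20)(0.60) − (-0.15)(0.00)] = 0.1200
  C_22 = (0.70)(0.60) − (-0.15)(-0.30) = 0.3750
  C_23 = −[(0.70)(0.00) − (-0.20)(-0.30)] = 0.0600
  C_31 = (-0.20)(-0.35) − (-0.15)(0.70) = 0.1750
  C_32 = −[(0.70)(-0.35) − (-0.15)(-0.10)] = 0.2600
  C_33 = (0.70)(0.70) − (-0.20)(-0.10) = 0.4700
det(I−A) = Σ_j (I−A)_1j·C_1j = (0.70)(0.4200) + (-0.20)(0.1650) + (-0.15)(0.2100) = 0.2295
adj(I−A) = Cᵀ =
  [ 0.4200   0.1200   0.1750]
  [ 0.1650   0.3750   0.2600]
  [ 0.2100   0.0600   0.4700]
(I − A)⁻¹ = adj(I−A) / det(I−A) ≈
  [   1.8301     0.5229     0.7625]
  [   0.7190     1.6340     1.1329]
  [   0.9150     0.2614     2.0479]
First solve x = (I − A)⁻¹ d = adj(I−A)·d / det(I−A); in particular x_W = (0.4200·15 + 0.1200·140 + 0.1750·50) / 0.2295 = 31.85 / 0.2295 ≈ 138.7800.
Intermediate flow from W to W: z_WW = a_WW · x_W = 0.30 × 31.85 / 0.2295 = 9.555 / 0.2295 ≈ 41.63.

z_WW = 41.63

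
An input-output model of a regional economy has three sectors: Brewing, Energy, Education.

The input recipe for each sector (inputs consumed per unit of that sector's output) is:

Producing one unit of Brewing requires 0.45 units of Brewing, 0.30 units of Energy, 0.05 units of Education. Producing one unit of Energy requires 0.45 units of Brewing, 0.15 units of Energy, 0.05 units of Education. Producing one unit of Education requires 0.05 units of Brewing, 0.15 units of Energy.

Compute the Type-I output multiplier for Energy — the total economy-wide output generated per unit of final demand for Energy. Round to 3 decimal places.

I − A =
  [   0.55    -0.45    -0.05]
  [  -0.30     0.85    -0.15]
  [  -0.05    -0.05     1.00]
Cofactors of I−A, C_ij = (−1)^(i+j)·(minor ij) (rows/columns in the sector order above):
  C_11 = (0.85)(1.00) − (-0.15)(-0.05) = 0.8425
  C_12 = −[(-0.30)(1.00) − (-0.15)(-0.05)] = 0.3075
  C_13 = (-0.30)(-0.05) − (0.85)(-0.05) = 0.0575
  C_21 = −[(-0.45)(1.00) − (-0.05)(-0.05)] = 0.4525
  C_22 = (0.55)(1.00) − (-0.05)(-0.05) = 0.5475
  C_23 = −[(0.55)(-0.05) − (-0.45)(-0.05)] = 0.0500
  C_31 = (-0.45)(-0.15) − (-0.05)(0.85) = 0.1100
  C_32 = −[(0.55)(-0.15) − (-0.05)(-0.30)] = 0.0975
  C_33 = (0.55)(0.85) − (-0.45)(-0.30) = 0.3325
det(I−A) = Σ_j (I−A)_1j·C_1j = (0.55)(0.8425) + (-0.45)(0.3075) + (-0.05)(0.0575) = 0.322125
adj(I−A) = Cᵀ =
  [ 0.8425   0.4525   0.1100]
  [ 0.3075   0.5475   0.0975]
  [ 0.0575   0.0500   0.3325]
(I − A)⁻¹ = adj(I−A) / det(I−A) ≈
  [   2.6154     1.4047     0.3415]
  [   0.9546     1.6997     0.3027]
  [   0.1785     0.1552     1.0322]
The output multiplier for sector j is the column-j sum of the Leontief inverse (I − A)⁻¹ = adj(I−A) / det(I−A).
Column 2 of adj(I−A): (0.4525, 0.5475, 0.0500); det(I−A) = 0.322125.
m_2 = (0.4525 + 0.5475 + 0.0500) / 0.322125 = 1.05 / 0.322125 ≈ 3.260.

m_2 = 3.260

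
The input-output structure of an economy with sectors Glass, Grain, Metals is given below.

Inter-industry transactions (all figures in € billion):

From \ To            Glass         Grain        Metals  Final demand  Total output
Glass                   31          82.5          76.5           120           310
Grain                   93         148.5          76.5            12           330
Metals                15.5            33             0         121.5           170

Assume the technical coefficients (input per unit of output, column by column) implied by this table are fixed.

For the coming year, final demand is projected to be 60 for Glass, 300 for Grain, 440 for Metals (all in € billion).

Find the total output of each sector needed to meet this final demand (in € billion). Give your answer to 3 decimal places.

Technical coefficients a_ij = z_ij / X_j:
  a_11 = 31/310 = 0.10, a_21 = 93/310 = 0.30, a_31 = 15.5/310 = 0.05
  a_12 = 82.5/330 = 0.25, a_22 = 148.5/330 = 0.45, a_32 = 33/330 = 0.10
  a_13 = 76.5/170 = 0.45, a_23 = 76.5/170 = 0.45, a_33 = 0/170 = 0.00
I − A =
  [   0.90    -0.25    -0.45]
  [  -0.30     0.55    -0.45]
  [  -0.05    -0.10     1.00]
Cofactors of I−A, C_ij = (−1)^(i+j)·(minor ij) (rows/columns in the sector order above):
  C_11 = (0.55)(1.00) − (-0.45)(-0.10) = 0.5050
  C_12 = −[(-0.30)(1.00) − (-0.45)(-0.05)] = 0.3225
  C_13 = (-0.30)(-0.10) − (0.55)(-0.05) = 0.0575
  C_21 = −[(-0.25)(1.00) − (-0.45)(-0.10)] = 0.2950
  C_22 = (0.90)(1.00) − (-0.45)(-0.05) = 0.8775
  C_23 = −[(0.90)(-0.10) − (-0.25)(-0.05)] = 0.1025
  C_31 = (-0.25)(-0.45) − (-0.45)(0.55) = 0.3600
  C_32 = −[(0.90)(-0.45) − (-0.45)(-0.30)] = 0.5400
  C_33 = (0.90)(0.55) − (-0.25)(-0.30) = 0.4200
det(I−A) = Σ_j (I−A)_1j·C_1j = (0.90)(0.5050) + (-0.25)(0.3225) + (-0.45)(0.0575) = 0.3480
adj(I−A) = Cᵀ =
  [ 0.5050   0.2950   0.3600]
  [ 0.3225   0.8775   0.5400]
  [ 0.0575   0.1025   0.4200]
(I − A)⁻¹ = adj(I−A) / det(I−A) ≈
  [   1.4511     0.8477     1.0345]
  [   0.9267     2.5216     1.5517]
  [   0.1652     0.2945     1.2069]
x = (I − A)⁻¹ d = adj(I−A)·d / det(I−A), with det(I−A) = 0.3480:
  x_1 = (0.5050·60 + 0.2950·300 + 0.3600·440) / 0.3480 = 277.20 / 0.3480 ≈ 796.552
  x_2 = (0.3225·60 + 0.8775·300 + 0.5400·440) / 0.3480 = 520.20 / 0.3480 ≈ 1494.828
  x_3 = (0.0575·60 + 0.1025·300 + 0.4200·440) / 0.3480 = 219.00 / 0.3480 ≈ 629.310

x_1 = 796.552, x_2 = 1494.828, x_3 = 629.310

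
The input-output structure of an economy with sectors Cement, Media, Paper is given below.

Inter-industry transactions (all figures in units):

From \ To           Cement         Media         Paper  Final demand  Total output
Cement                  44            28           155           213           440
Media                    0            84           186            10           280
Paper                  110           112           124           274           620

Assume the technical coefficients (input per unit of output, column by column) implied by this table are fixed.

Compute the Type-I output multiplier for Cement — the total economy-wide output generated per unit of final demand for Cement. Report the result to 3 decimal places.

m_1 = 2.001

Technical coefficients a_ij = z_ij / X_j:
  a_11 = 44/440 = 0.10, a_21 = 0/440 = 0.00, a_31 = 110/440 = 0.25
  a_12 = 28/280 = 0.10, a_22 = 84/280 = 0.30, a_32 = 112/280 = 0.40
  a_13 = 155/620 = 0.25, a_23 = 186/620 = 0.30, a_33 = 124/620 = 0.20
I − A =
  [   0.90    -0.10    -0.25]
  [   0.00     0.70    -0.30]
  [  -0.25    -0.40     0.80]
Cofactors of I−A, C_ij = (−1)^(i+j)·(minor ij) (rows/columns in the sector order above):
  C_11 = (0.70)(0.80) − (-0.30)(-0.40) = 0.4400
  C_12 = −[(0.00)(0.80) − (-0.30)(-0.25)] = 0.0750
  C_13 = (0.00)(-0.40) − (0.70)(-0.25) = 0.1750
  C_21 = −[(-0.10)(0.80) − (-0.25)(-0.40)] = 0.1800
  C_22 = (0.90)(0.80) − (-0.25)(-0.25) = 0.6575
  C_23 = −[(0.90)(-0.40) − (-0.10)(-0.25)] = 0.3850
  C_31 = (-0.10)(-0.30) − (-0.25)(0.70) = 0.2050
  C_32 = −[(0.90)(-0.30) − (-0.25)(0.00)] = 0.2700
  C_33 = (0.90)(0.70) − (-0.10)(0.00) = 0.6300
det(I−A) = Σ_j (I−A)_1j·C_1j = (0.90)(0.4400) + (-0.10)(0.0750) + (-0.25)(0.1750) = 0.34475
adj(I−A) = Cᵀ =
  [ 0.4400   0.1800   0.2050]
  [ 0.0750   0.6575   0.2700]
  [ 0.1750   0.3850   0.6300]
(I − A)⁻¹ = adj(I−A) / det(I−A) ≈
  [   1.2763     0.5221     0.5946]
  [   0.2175     1.9072     0.7832]
  [   0.5076     1.1168     1.8274]
The output multiplier for sector j is the column-j sum of the Leontief inverse (I − A)⁻¹ = adj(I−A) / det(I−A).
Column 1 of adj(I−A): (0.4400, 0.0750, 0.1750); det(I−A) = 0.34475.
m_1 = (0.4400 + 0.0750 + 0.1750) / 0.34475 = 0.69 / 0.34475 ≈ 2.001.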